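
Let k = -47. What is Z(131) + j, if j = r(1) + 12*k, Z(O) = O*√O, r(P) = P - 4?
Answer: -567 + 131*√131 ≈ 932.36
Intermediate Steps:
r(P) = -4 + P
Z(O) = O^(3/2)
j = -567 (j = (-4 + 1) + 12*(-47) = -3 - 564 = -567)
Z(131) + j = 131^(3/2) - 567 = 131*√131 - 567 = -567 + 131*√131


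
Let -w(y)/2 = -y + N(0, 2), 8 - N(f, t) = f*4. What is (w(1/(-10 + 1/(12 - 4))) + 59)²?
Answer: 11431161/6241 ≈ 1831.6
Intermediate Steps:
N(f, t) = 8 - 4*f (N(f, t) = 8 - f*4 = 8 - 4*f)
w(y) = -16 + 2*y (w(y) = -2*(-y + (8 - 4*0)) = -2*(-y + (8 + 0)) = -2*(-y + 8) = -2*(8 - y) = -16 + 2*y)
(w(1/(-10 + 1/(12 - 4))) + 59)² = ((-16 + 2/(-10 + 1/(12 - 4))) + 59)² = ((-16 + 2/(-10 + 1/8)) + 59)² = ((-16 + 2/(-10 + ⅛)) + 59)² = ((-16 + 2/(-79/8)) + 59)² = ((-16 + 2*(-8/79)) + 59)² = ((-16 - 16/79) + 59)² = (-1280/79 + 59)² = (3381/79)² = 11431161/6241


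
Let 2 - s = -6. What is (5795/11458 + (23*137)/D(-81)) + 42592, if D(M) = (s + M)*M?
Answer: 2885727521161/67751154 ≈ 42593.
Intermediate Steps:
s = 8 (s = 2 - 1*(-6) = 2 + 6 = 8)
D(M) = M*(8 + M) (D(M) = (8 + M)*M = M*(8 + M))
(5795/11458 + (23*137)/D(-81)) + 42592 = (5795/11458 + (23*137)/((-81*(8 - 81)))) + 42592 = (5795*(1/11458) + 3151/((-81*(-73)))) + 42592 = (5795/11458 + 3151/5913) + 42592 = 70369993/67751154 + 42592 = 2885727521161/67751154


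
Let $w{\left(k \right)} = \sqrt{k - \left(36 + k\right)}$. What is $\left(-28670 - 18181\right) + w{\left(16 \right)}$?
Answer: $-46851 + 6 i \approx -46851.0 + 6.0 i$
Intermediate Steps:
$w{\left(k \right)} = 6 i$ ($w{\left(k \right)} = \sqrt{-36} = 6 i$)
$\left(-28670 - 18181\right) + w{\left(16 \right)} = \left(-28670 - 18181\right) + 6 i = -46851 + 6 i$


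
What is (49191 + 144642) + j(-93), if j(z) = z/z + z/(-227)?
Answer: 44000411/227 ≈ 1.9383e+5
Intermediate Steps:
j(z) = 1 - z/227 (j(z) = 1 + z*(-1/227) = 1 - z/227)
(49191 + 144642) + j(-93) = (49191 + 144642) + (1 - 1/227*(-93)) = 193833 + (1 + 93/227) = 193833 + 320/227 = 44000411/227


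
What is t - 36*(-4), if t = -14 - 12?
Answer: 118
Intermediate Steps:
t = -26
t - 36*(-4) = -26 - 36*(-4) = -26 + 144 = 118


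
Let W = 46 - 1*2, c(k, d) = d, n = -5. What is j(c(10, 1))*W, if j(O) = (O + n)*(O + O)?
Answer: -352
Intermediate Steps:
W = 44 (W = 46 - 2 = 44)
j(O) = 2*O*(-5 + O) (j(O) = (O - 5)*(O + O) = (-5 + O)*(2*O) = 2*O*(-5 + O))
j(c(10, 1))*W = (2*1*(-5 + 1))*44 = (2*1*(-4))*44 = -8*44 = -352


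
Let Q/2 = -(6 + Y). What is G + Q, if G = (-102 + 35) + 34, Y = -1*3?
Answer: -39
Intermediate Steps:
Y = -3
Q = -6 (Q = 2*(-(6 - 3)) = 2*(-1*3) = 2*(-3) = -6)
G = -33 (G = -67 + 34 = -33)
G + Q = -33 - 6 = -39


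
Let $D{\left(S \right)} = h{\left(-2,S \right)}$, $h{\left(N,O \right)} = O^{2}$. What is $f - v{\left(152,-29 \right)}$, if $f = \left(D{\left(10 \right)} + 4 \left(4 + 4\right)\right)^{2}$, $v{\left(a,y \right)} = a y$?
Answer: $21832$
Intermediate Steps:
$D{\left(S \right)} = S^{2}$
$f = 17424$ ($f = \left(10^{2} + 4 \left(4 + 4\right)\right)^{2} = \left(100 + 4 \cdot 8\right)^{2} = \left(100 + 32\right)^{2} = 132^{2} = 17424$)
$f - v{\left(152,-29 \right)} = 17424 - 152 \left(-29\right) = 17424 - -4408 = 17424 + 4408 = 21832$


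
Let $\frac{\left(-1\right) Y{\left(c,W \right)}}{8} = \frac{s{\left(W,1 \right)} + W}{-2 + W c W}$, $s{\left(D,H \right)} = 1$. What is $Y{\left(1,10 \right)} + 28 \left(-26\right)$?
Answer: $- \frac{35716}{49} \approx -728.9$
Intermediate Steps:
$Y{\left(c,W \right)} = - \frac{8 \left(1 + W\right)}{-2 + c W^{2}}$ ($Y{\left(c,W \right)} = - 8 \frac{1 + W}{-2 + W c W} = - 8 \frac{1 + W}{-2 + c W^{2}} = - \frac{8 \left(1 + W\right)}{-2 + c W^{2}}$)
$Y{\left(1,10 \right)} + 28 \left(-26\right) = \frac{8 \left(-1 - 10\right)}{-2 + 1 \cdot 10^{2}} + 28 \left(-26\right) = \frac{8 \left(-1 - 10\right)}{-2 + 1 \cdot 100} - 728 = 8 \frac{1}{-2 + 100} \left(-11\right) - 728 = 8 \cdot \frac{1}{98} \left(-11\right) - 728 = - \frac{44}{49} - 728 = - \frac{35716}{49}$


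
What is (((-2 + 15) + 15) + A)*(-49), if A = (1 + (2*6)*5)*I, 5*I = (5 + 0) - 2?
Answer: -15827/5 ≈ -3165.4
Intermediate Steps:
I = ⅗ (I = ((5 + 0) - 2)/5 = (5 - 2)/5 = (⅕)*3 = ⅗ ≈ 0.60000)
A = 183/5 (A = (1 + (2*6)*5)*(⅗) = (1 + 12*5)*(⅗) = (1 + 60)*(⅗) = 61*(⅗) = 183/5 ≈ 36.600)
(((-2 + 15) + 15) + A)*(-49) = (((-2 + 15) + 15) + 183/5)*(-49) = ((13 + 15) + 183/5)*(-49) = (28 + 183/5)*(-49) = (323/5)*(-49) = -15827/5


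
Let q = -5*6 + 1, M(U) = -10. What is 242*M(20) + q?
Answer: -2449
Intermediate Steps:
q = -29 (q = -30 + 1 = -29)
242*M(20) + q = 242*(-10) - 29 = -2420 - 29 = -2449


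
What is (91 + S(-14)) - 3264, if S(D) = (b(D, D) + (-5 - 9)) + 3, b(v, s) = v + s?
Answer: -3212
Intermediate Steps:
b(v, s) = s + v
S(D) = -11 + 2*D (S(D) = ((D + D) + (-5 - 9)) + 3 = (2*D - 14) + 3 = (-14 + 2*D) + 3 = -11 + 2*D)
(91 + S(-14)) - 3264 = (91 + (-11 + 2*(-14))) - 3264 = (91 + (-11 - 28)) - 3264 = (91 - 39) - 3264 = 52 - 3264 = -3212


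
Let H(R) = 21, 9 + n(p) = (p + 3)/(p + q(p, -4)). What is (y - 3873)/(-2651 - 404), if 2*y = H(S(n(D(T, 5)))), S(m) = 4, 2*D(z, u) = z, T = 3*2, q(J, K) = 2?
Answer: 1545/1222 ≈ 1.2643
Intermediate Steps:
T = 6
D(z, u) = z/2
n(p) = -9 + (3 + p)/(2 + p) (n(p) = -9 + (p + 3)/(p + 2) = -9 + (3 + p)/(2 + p))
y = 21/2 (y = (½)*21 = 21/2 ≈ 10.500)
(y - 3873)/(-2651 - 404) = (21/2 - 3873)/(-2651 - 404) = -7725/2/(-3055) = -7725/2*(-1/3055) = 1545/1222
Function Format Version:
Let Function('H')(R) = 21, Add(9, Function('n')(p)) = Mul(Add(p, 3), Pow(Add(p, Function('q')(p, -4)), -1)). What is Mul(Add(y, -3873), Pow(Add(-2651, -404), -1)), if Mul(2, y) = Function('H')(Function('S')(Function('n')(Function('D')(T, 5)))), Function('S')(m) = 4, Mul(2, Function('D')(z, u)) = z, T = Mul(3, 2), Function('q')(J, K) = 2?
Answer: Rational(1545, 1222) ≈ 1.2643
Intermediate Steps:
T = 6
Function('D')(z, u) = Mul(Rational(1, 2), z)
Function('n')(p) = Add(-9, Mul(Pow(Add(2, p), -1), Add(3, p))) (Function('n')(p) = Add(-9, Mul(Add(p, 3), Pow(Add(p, 2), -1))) = Add(-9, Mul(Add(3, p), Pow(Add(2, p), -1))) = Add(-9, Mul(Pow(Add(2, p), -1), Add(3, p))))
y = Rational(21, 2) (y = Mul(Rational(1, 2), 21) = Rational(21, 2) ≈ 10.500)
Mul(Add(y, -3873), Pow(Add(-2651, -404), -1)) = Mul(Add(Rational(21, 2), -3873), Pow(Add(-2651, -404), -1)) = Mul(Rational(-7725, 2), Pow(-3055, -1)) = Mul(Rational(-7725, 2), Rational(-1, 3055)) = Rational(1545, 1222)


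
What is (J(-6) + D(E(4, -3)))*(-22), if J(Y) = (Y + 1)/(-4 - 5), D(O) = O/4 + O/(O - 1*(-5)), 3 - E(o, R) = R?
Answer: -515/9 ≈ -57.222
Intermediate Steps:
E(o, R) = 3 - R
D(O) = O/4 + O/(5 + O) (D(O) = O*(¼) + O/(O + 5) = O/4 + O/(5 + O))
J(Y) = -⅑ - Y/9 (J(Y) = (1 + Y)/(-9) = (1 + Y)*(-⅑) = -⅑ - Y/9)
(J(-6) + D(E(4, -3)))*(-22) = ((-⅑ - ⅑*(-6)) + (3 - 1*(-3))*(9 + (3 - 1*(-3)))/(4*(5 + (3 - 1*(-3)))))*(-22) = ((-⅑ + ⅔) + (3 + 3)*(9 + (3 + 3))/(4*(5 + (3 + 3))))*(-22) = (5/9 + (¼)*6*(9 + 6)/(5 + 6))*(-22) = (5/9 + (¼)*6*15/11)*(-22) = (5/9 + (¼)*6*(1/11)*15)*(-22) = (5/9 + 45/22)*(-22) = (515/198)*(-22) = -515/9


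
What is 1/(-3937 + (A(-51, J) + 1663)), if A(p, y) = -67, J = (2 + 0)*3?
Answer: -1/2341 ≈ -0.00042717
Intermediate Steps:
J = 6 (J = 2*3 = 6)
1/(-3937 + (A(-51, J) + 1663)) = 1/(-3937 + (-67 + 1663)) = 1/(-3937 + 1596) = 1/(-2341) = -1/2341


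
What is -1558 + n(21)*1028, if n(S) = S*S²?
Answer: 9518750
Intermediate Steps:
n(S) = S³
-1558 + n(21)*1028 = -1558 + 21³*1028 = -1558 + 9261*1028 = -1558 + 9520308 = 9518750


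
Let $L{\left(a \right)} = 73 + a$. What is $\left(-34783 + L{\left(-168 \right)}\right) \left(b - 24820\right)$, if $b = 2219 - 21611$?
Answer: $1542026136$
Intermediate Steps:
$b = -19392$ ($b = 2219 - 21611 = -19392$)
$\left(-34783 + L{\left(-168 \right)}\right) \left(b - 24820\right) = \left(-34783 + \left(73 - 168\right)\right) \left(-19392 - 24820\right) = \left(-34783 - 95\right) \left(-44212\right) = \left(-34878\right) \left(-44212\right) = 1542026136$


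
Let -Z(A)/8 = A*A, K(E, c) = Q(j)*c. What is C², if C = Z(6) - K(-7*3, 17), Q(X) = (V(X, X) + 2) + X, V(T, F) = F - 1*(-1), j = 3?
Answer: 194481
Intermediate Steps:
V(T, F) = 1 + F (V(T, F) = F + 1 = 1 + F)
Q(X) = 3 + 2*X (Q(X) = ((1 + X) + 2) + X = (3 + X) + X = 3 + 2*X)
K(E, c) = 9*c (K(E, c) = (3 + 2*3)*c = (3 + 6)*c = 9*c)
Z(A) = -8*A² (Z(A) = -8*A*A = -8*A²)
C = -441 (C = -8*6² - 9*17 = -8*36 - 1*153 = -288 - 153 = -441)
C² = (-441)² = 194481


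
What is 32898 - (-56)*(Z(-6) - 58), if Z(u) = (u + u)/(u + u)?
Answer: 29706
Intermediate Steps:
Z(u) = 1 (Z(u) = (2*u)/((2*u)) = (2*u)*(1/(2*u)) = 1)
32898 - (-56)*(Z(-6) - 58) = 32898 - (-56)*(1 - 58) = 32898 - (-56)*(-57) = 32898 - 1*3192 = 32898 - 3192 = 29706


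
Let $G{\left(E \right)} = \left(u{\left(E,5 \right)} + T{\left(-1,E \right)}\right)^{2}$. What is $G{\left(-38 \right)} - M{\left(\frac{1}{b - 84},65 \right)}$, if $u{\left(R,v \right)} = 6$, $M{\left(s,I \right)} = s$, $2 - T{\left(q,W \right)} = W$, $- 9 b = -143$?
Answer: $\frac{1297117}{613} \approx 2116.0$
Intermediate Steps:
$b = \frac{143}{9}$ ($b = \left(- \frac{1}{9}\right) \left(-143\right) = \frac{143}{9} \approx 15.889$)
$T{\left(q,W \right)} = 2 - W$
$G{\left(E \right)} = \left(8 - E\right)^{2}$ ($G{\left(E \right)} = \left(6 - \left(-2 + E\right)\right)^{2} = \left(8 - E\right)^{2}$)
$G{\left(-38 \right)} - M{\left(\frac{1}{b - 84},65 \right)} = \left(-8 - 38\right)^{2} - \frac{1}{\frac{143}{9} - 84} = \left(-46\right)^{2} - \frac{1}{- \frac{613}{9}} = 2116 - - \frac{9}{613} = 2116 + \frac{9}{613} = \frac{1297117}{613}$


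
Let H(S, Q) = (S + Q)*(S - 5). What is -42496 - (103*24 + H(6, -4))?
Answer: -44970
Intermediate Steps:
H(S, Q) = (-5 + S)*(Q + S) (H(S, Q) = (Q + S)*(-5 + S) = (-5 + S)*(Q + S))
-42496 - (103*24 + H(6, -4)) = -42496 - (103*24 + (6² - 5*(-4) - 5*6 - 4*6)) = -42496 - (2472 + (36 + 20 - 30 - 24)) = -42496 - (2472 + 2) = -42496 - 1*2474 = -42496 - 2474 = -44970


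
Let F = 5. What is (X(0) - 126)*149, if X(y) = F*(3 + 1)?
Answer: -15794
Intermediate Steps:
X(y) = 20 (X(y) = 5*(3 + 1) = 5*4 = 20)
(X(0) - 126)*149 = (20 - 126)*149 = -106*149 = -15794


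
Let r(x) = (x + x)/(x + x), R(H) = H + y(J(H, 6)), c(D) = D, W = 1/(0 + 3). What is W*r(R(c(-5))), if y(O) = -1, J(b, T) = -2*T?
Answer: ⅓ ≈ 0.33333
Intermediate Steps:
W = ⅓ (W = 1/3 = ⅓ ≈ 0.33333)
R(H) = -1 + H (R(H) = H - 1 = -1 + H)
r(x) = 1 (r(x) = (2*x)/((2*x)) = (2*x)*(1/(2*x)) = 1)
W*r(R(c(-5))) = (⅓)*1 = ⅓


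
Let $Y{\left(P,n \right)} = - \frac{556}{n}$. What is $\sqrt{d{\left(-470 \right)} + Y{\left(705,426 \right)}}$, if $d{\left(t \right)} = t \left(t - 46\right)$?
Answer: $\frac{\sqrt{11002830666}}{213} \approx 492.46$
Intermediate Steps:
$d{\left(t \right)} = t \left(-46 + t\right)$
$\sqrt{d{\left(-470 \right)} + Y{\left(705,426 \right)}} = \sqrt{- 470 \left(-46 - 470\right) - \frac{556}{426}} = \sqrt{\left(-470\right) \left(-516\right) - \frac{278}{213}} = \sqrt{242520 - \frac{278}{213}} = \sqrt{\frac{51656482}{213}} = \frac{\sqrt{11002830666}}{213}$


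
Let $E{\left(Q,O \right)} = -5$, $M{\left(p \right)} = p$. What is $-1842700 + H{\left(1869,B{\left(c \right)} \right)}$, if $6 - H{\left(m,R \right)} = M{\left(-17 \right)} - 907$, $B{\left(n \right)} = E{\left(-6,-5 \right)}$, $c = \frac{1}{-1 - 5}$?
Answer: $-1841770$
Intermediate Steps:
$c = - \frac{1}{6}$ ($c = \frac{1}{-6} = - \frac{1}{6} \approx -0.16667$)
$B{\left(n \right)} = -5$
$H{\left(m,R \right)} = 930$ ($H{\left(m,R \right)} = 6 - \left(-17 - 907\right) = 6 - -924 = 6 + 924 = 930$)
$-1842700 + H{\left(1869,B{\left(c \right)} \right)} = -1842700 + 930 = -1841770$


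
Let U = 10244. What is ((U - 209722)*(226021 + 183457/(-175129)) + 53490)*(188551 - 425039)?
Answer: 1867275699897986832048/175129 ≈ 1.0662e+16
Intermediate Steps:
((U - 209722)*(226021 + 183457/(-175129)) + 53490)*(188551 - 425039) = ((10244 - 209722)*(226021 + 183457/(-175129)) + 53490)*(188551 - 425039) = (-199478*(226021 + 183457*(-1/175129)) + 53490)*(-236488) = (-199478*(226021 - 183457/175129) + 53490)*(-236488) = (-199478*39582648252/175129 + 53490)*(-236488) = (-7895867508012456/175129 + 53490)*(-236488) = -7895858140362246/175129*(-236488) = 1867275699897986832048/175129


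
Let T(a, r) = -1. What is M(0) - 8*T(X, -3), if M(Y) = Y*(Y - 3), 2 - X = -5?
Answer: 8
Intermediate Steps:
X = 7 (X = 2 - 1*(-5) = 2 + 5 = 7)
M(Y) = Y*(-3 + Y)
M(0) - 8*T(X, -3) = 0*(-3 + 0) - 8*(-1) = 0*(-3) + 8 = 0 + 8 = 8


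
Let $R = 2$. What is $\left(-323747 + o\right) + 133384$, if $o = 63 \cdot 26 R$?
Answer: $-187087$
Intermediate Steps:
$o = 3276$ ($o = 63 \cdot 26 \cdot 2 = 1638 \cdot 2 = 3276$)
$\left(-323747 + o\right) + 133384 = \left(-323747 + 3276\right) + 133384 = -320471 + 133384 = -187087$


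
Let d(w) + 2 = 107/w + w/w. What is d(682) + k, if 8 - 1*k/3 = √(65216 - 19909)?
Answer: 15793/682 - 3*√45307 ≈ -615.41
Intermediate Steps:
d(w) = -1 + 107/w (d(w) = -2 + (107/w + w/w) = -2 + (107/w + 1) = -2 + (1 + 107/w) = -1 + 107/w)
k = 24 - 3*√45307 (k = 24 - 3*√(65216 - 19909) = 24 - 3*√45307 ≈ -614.56)
d(682) + k = (107 - 1*682)/682 + (24 - 3*√45307) = (107 - 682)/682 + (24 - 3*√45307) = (1/682)*(-575) + (24 - 3*√45307) = -575/682 + (24 - 3*√45307) = 15793/682 - 3*√45307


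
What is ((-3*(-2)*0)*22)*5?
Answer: 0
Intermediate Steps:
((-3*(-2)*0)*22)*5 = ((6*0)*22)*5 = (0*22)*5 = 0*5 = 0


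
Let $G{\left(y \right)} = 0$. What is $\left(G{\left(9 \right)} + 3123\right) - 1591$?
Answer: $1532$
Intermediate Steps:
$\left(G{\left(9 \right)} + 3123\right) - 1591 = \left(0 + 3123\right) - 1591 = 3123 - 1591 = 1532$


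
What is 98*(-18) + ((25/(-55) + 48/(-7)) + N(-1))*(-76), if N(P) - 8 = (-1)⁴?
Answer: -145708/77 ≈ -1892.3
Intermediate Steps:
N(P) = 9 (N(P) = 8 + (-1)⁴ = 8 + 1 = 9)
98*(-18) + ((25/(-55) + 48/(-7)) + N(-1))*(-76) = 98*(-18) + ((25/(-55) + 48/(-7)) + 9)*(-76) = -1764 + ((25*(-1/55) + 48*(-⅐)) + 9)*(-76) = -1764 + ((-5/11 - 48/7) + 9)*(-76) = -1764 + (-563/77 + 9)*(-76) = -1764 + (130/77)*(-76) = -1764 - 9880/77 = -145708/77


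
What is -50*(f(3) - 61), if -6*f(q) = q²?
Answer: 3125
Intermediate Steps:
f(q) = -q²/6
-50*(f(3) - 61) = -50*(-⅙*3² - 61) = -50*(-⅙*9 - 61) = -50*(-3/2 - 61) = -50*(-125/2) = 3125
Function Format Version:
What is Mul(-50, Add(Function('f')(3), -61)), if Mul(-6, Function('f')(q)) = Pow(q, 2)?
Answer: 3125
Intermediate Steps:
Function('f')(q) = Mul(Rational(-1, 6), Pow(q, 2))
Mul(-50, Add(Function('f')(3), -61)) = Mul(-50, Add(Mul(Rational(-1, 6), Pow(3, 2)), -61)) = Mul(-50, Add(Mul(Rational(-1, 6), 9), -61)) = Mul(-50, Add(Rational(-3, 2), -61)) = Mul(-50, Rational(-125, 2)) = 3125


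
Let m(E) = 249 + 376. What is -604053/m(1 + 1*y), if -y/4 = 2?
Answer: -604053/625 ≈ -966.48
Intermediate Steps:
y = -8 (y = -4*2 = -8)
m(E) = 625
-604053/m(1 + 1*y) = -604053/625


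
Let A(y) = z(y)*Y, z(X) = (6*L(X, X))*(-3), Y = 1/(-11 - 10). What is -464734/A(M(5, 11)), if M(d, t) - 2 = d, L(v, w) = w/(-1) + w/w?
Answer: 1626569/18 ≈ 90365.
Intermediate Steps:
L(v, w) = 1 - w (L(v, w) = w*(-1) + 1 = -w + 1 = 1 - w)
M(d, t) = 2 + d
Y = -1/21 (Y = 1/(-21) = -1/21 ≈ -0.047619)
z(X) = -18 + 18*X (z(X) = (6*(1 - X))*(-3) = (6 - 6*X)*(-3) = -18 + 18*X)
A(y) = 6/7 - 6*y/7 (A(y) = (-18 + 18*y)*(-1/21) = 6/7 - 6*y/7)
-464734/A(M(5, 11)) = -464734/(6/7 - 6*(2 + 5)/7) = -464734/(6/7 - 6/7*7) = -464734/(6/7 - 6) = -464734/(-36/7) = -464734*(-7/36) = 1626569/18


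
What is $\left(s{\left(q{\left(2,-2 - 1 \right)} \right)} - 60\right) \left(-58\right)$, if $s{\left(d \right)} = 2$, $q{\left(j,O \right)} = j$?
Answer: $3364$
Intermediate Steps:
$\left(s{\left(q{\left(2,-2 - 1 \right)} \right)} - 60\right) \left(-58\right) = \left(2 - 60\right) \left(-58\right) = \left(-58\right) \left(-58\right) = 3364$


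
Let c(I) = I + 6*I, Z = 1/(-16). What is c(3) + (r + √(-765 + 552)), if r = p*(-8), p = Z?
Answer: 43/2 + I*√213 ≈ 21.5 + 14.595*I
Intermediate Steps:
Z = -1/16 ≈ -0.062500
p = -1/16 ≈ -0.062500
c(I) = 7*I
r = ½ (r = -1/16*(-8) = ½ ≈ 0.50000)
c(3) + (r + √(-765 + 552)) = 7*3 + (½ + √(-765 + 552)) = 21 + (½ + √(-213)) = 21 + (½ + I*√213) = 43/2 + I*√213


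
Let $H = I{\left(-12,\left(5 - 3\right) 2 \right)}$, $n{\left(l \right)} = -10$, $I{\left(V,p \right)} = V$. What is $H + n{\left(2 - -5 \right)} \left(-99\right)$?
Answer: $978$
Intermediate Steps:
$H = -12$
$H + n{\left(2 - -5 \right)} \left(-99\right) = -12 - -990 = -12 + 990 = 978$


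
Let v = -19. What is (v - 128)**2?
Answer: 21609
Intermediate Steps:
(v - 128)**2 = (-19 - 128)**2 = (-147)**2 = 21609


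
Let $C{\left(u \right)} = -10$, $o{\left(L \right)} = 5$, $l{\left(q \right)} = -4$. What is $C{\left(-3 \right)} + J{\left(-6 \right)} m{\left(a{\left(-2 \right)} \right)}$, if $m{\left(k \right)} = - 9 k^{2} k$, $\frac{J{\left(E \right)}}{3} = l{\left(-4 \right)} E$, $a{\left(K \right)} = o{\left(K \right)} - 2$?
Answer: $-17506$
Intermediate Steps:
$a{\left(K \right)} = 3$ ($a{\left(K \right)} = 5 - 2 = 3$)
$J{\left(E \right)} = - 12 E$ ($J{\left(E \right)} = 3 \left(- 4 E\right) = - 12 E$)
$m{\left(k \right)} = - 9 k^{3}$
$C{\left(-3 \right)} + J{\left(-6 \right)} m{\left(a{\left(-2 \right)} \right)} = -10 + \left(-12\right) \left(-6\right) \left(- 9 \cdot 3^{3}\right) = -10 + 72 \left(\left(-9\right) 27\right) = -10 + 72 \left(-243\right) = -10 - 17496 = -17506$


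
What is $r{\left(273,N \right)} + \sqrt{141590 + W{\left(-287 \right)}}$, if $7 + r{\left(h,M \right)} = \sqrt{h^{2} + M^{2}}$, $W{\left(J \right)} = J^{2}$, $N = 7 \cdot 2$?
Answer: $-7 + \sqrt{223959} + 35 \sqrt{61} \approx 739.6$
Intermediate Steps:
$N = 14$
$r{\left(h,M \right)} = -7 + \sqrt{M^{2} + h^{2}}$ ($r{\left(h,M \right)} = -7 + \sqrt{h^{2} + M^{2}} = -7 + \sqrt{M^{2} + h^{2}}$)
$r{\left(273,N \right)} + \sqrt{141590 + W{\left(-287 \right)}} = \left(-7 + \sqrt{14^{2} + 273^{2}}\right) + \sqrt{141590 + \left(-287\right)^{2}} = \left(-7 + \sqrt{196 + 74529}\right) + \sqrt{141590 + 82369} = \left(-7 + \sqrt{74725}\right) + \sqrt{223959} = \left(-7 + 35 \sqrt{61}\right) + \sqrt{223959} = -7 + \sqrt{223959} + 35 \sqrt{61}$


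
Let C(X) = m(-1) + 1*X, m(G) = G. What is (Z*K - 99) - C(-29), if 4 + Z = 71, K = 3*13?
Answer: 2544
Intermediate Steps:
K = 39
Z = 67 (Z = -4 + 71 = 67)
C(X) = -1 + X (C(X) = -1 + 1*X = -1 + X)
(Z*K - 99) - C(-29) = (67*39 - 99) - (-1 - 29) = (2613 - 99) - 1*(-30) = 2514 + 30 = 2544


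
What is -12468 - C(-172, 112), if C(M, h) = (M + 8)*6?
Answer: -11484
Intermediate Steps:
C(M, h) = 48 + 6*M (C(M, h) = (8 + M)*6 = 48 + 6*M)
-12468 - C(-172, 112) = -12468 - (48 + 6*(-172)) = -12468 - (48 - 1032) = -12468 - 1*(-984) = -12468 + 984 = -11484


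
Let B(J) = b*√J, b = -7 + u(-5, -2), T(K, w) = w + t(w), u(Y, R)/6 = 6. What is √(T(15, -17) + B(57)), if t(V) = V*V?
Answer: √(272 + 29*√57) ≈ 22.157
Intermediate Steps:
t(V) = V²
u(Y, R) = 36 (u(Y, R) = 6*6 = 36)
T(K, w) = w + w²
b = 29 (b = -7 + 36 = 29)
B(J) = 29*√J
√(T(15, -17) + B(57)) = √(-17*(1 - 17) + 29*√57) = √(-17*(-16) + 29*√57) = √(272 + 29*√57)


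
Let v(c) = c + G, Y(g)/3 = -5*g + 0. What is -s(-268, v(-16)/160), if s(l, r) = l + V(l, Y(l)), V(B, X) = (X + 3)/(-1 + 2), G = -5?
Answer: -3755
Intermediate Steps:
Y(g) = -15*g (Y(g) = 3*(-5*g + 0) = 3*(-5*g) = -15*g)
v(c) = -5 + c (v(c) = c - 5 = -5 + c)
V(B, X) = 3 + X (V(B, X) = (3 + X)/1 = (3 + X)*1 = 3 + X)
s(l, r) = 3 - 14*l (s(l, r) = l + (3 - 15*l) = 3 - 14*l)
-s(-268, v(-16)/160) = -(3 - 14*(-268)) = -(3 + 3752) = -1*3755 = -3755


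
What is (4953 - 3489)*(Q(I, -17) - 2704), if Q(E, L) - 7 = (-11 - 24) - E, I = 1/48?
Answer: -7999357/2 ≈ -3.9997e+6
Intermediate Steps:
I = 1/48 ≈ 0.020833
Q(E, L) = -28 - E (Q(E, L) = 7 + ((-11 - 24) - E) = 7 + (-35 - E) = -28 - E)
(4953 - 3489)*(Q(I, -17) - 2704) = (4953 - 3489)*((-28 - 1*1/48) - 2704) = 1464*((-28 - 1/48) - 2704) = 1464*(-1345/48 - 2704) = 1464*(-131137/48) = -7999357/2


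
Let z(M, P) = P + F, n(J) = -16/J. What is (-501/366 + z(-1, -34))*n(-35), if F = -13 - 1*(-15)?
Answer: -32568/2135 ≈ -15.254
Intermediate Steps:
F = 2 (F = -13 + 15 = 2)
z(M, P) = 2 + P (z(M, P) = P + 2 = 2 + P)
(-501/366 + z(-1, -34))*n(-35) = (-501/366 + (2 - 34))*(-16/(-35)) = (-501*1/366 - 32)*(-16*(-1/35)) = (-167/122 - 32)*(16/35) = -4071/122*16/35 = -32568/2135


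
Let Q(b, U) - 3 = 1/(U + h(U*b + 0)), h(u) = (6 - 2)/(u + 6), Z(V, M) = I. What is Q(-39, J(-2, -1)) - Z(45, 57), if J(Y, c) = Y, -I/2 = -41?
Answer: -3260/41 ≈ -79.512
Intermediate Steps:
I = 82 (I = -2*(-41) = 82)
Z(V, M) = 82
h(u) = 4/(6 + u)
Q(b, U) = 3 + 1/(U + 4/(6 + U*b)) (Q(b, U) = 3 + 1/(U + 4/(6 + (U*b + 0))) = 3 + 1/(U + 4/(6 + U*b)))
Q(-39, J(-2, -1)) - Z(45, 57) = (12 + (1 + 3*(-2))*(6 - 2*(-39)))/(4 - 2*(6 - 2*(-39))) - 1*82 = (12 + (1 - 6)*(6 + 78))/(4 - 2*(6 + 78)) - 82 = (12 - 5*84)/(4 - 2*84) - 82 = (12 - 420)/(4 - 168) - 82 = -408/(-164) - 82 = -1/164*(-408) - 82 = 102/41 - 82 = -3260/41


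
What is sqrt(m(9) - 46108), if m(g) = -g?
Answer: I*sqrt(46117) ≈ 214.75*I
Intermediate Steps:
sqrt(m(9) - 46108) = sqrt(-1*9 - 46108) = sqrt(-9 - 46108) = sqrt(-46117) = I*sqrt(46117)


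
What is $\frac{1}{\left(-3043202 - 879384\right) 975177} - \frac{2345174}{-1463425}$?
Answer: $\frac{8970796281429330203}{5597916209267567850} \approx 1.6025$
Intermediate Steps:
$\frac{1}{\left(-3043202 - 879384\right) 975177} - \frac{2345174}{-1463425} = \frac{1}{-3043202 - 879384} \cdot \frac{1}{975177} - - \frac{2345174}{1463425} = \frac{1}{-3922586} \cdot \frac{1}{975177} + \frac{2345174}{1463425} = \left(- \frac{1}{3922586}\right) \frac{1}{975177} + \frac{2345174}{1463425} = - \frac{1}{3825215647722} + \frac{2345174}{1463425} = \frac{8970796281429330203}{5597916209267567850}$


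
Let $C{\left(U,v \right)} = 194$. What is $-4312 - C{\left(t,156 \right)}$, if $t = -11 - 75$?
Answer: $-4506$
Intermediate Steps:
$t = -86$ ($t = -11 - 75 = -86$)
$-4312 - C{\left(t,156 \right)} = -4312 - 194 = -4506$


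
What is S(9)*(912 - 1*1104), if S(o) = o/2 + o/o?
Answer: -1056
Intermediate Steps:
S(o) = 1 + o/2 (S(o) = o*(½) + 1 = o/2 + 1 = 1 + o/2)
S(9)*(912 - 1*1104) = (1 + (½)*9)*(912 - 1*1104) = (1 + 9/2)*(912 - 1104) = (11/2)*(-192) = -1056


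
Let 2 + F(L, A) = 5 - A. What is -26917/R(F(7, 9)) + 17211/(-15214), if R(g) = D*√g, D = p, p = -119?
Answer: -17211/15214 - 26917*I*√6/714 ≈ -1.1313 - 92.343*I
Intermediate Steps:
F(L, A) = 3 - A (F(L, A) = -2 + (5 - A) = 3 - A)
D = -119
R(g) = -119*√g
-26917/R(F(7, 9)) + 17211/(-15214) = -26917*(-1/(119*√(3 - 1*9))) + 17211/(-15214) = -26917*(-1/(119*√(3 - 9))) + 17211*(-1/15214) = -26917*I*√6/714 - 17211/15214 = -17211/15214 - 26917*I*√6/714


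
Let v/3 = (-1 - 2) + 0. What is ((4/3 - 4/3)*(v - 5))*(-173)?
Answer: 0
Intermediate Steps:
v = -9 (v = 3*((-1 - 2) + 0) = 3*(-3 + 0) = 3*(-3) = -9)
((4/3 - 4/3)*(v - 5))*(-173) = ((4/3 - 4/3)*(-9 - 5))*(-173) = ((4*(⅓) - 4*⅓)*(-14))*(-173) = ((4/3 - 4/3)*(-14))*(-173) = (0*(-14))*(-173) = 0*(-173) = 0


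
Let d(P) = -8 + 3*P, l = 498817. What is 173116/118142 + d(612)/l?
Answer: 43284583674/29465619007 ≈ 1.4690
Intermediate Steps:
173116/118142 + d(612)/l = 173116/118142 + (-8 + 3*612)/498817 = 173116*(1/118142) + (-8 + 1836)*(1/498817) = 86558/59071 + 1828*(1/498817) = 86558/59071 + 1828/498817 = 43284583674/29465619007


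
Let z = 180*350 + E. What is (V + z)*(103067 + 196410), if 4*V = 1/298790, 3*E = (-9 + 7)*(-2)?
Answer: 67648865712103711/3585480 ≈ 1.8867e+10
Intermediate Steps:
E = 4/3 (E = ((-9 + 7)*(-2))/3 = (-2*(-2))/3 = (⅓)*4 = 4/3 ≈ 1.3333)
V = 1/1195160 (V = (¼)/298790 = (¼)*(1/298790) = 1/1195160 ≈ 8.3671e-7)
z = 189004/3 (z = 180*350 + 4/3 = 63000 + 4/3 = 189004/3 ≈ 63001.)
(V + z)*(103067 + 196410) = (1/1195160 + 189004/3)*(103067 + 196410) = (225890020643/3585480)*299477 = 67648865712103711/3585480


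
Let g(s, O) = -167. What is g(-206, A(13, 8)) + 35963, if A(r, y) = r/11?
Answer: 35796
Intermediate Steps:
A(r, y) = r/11 (A(r, y) = r*(1/11) = r/11)
g(-206, A(13, 8)) + 35963 = -167 + 35963 = 35796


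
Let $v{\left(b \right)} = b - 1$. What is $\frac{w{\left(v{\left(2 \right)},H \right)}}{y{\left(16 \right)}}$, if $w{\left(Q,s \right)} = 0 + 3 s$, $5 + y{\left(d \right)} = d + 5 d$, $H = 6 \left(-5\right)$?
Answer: $- \frac{90}{91} \approx -0.98901$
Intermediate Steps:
$v{\left(b \right)} = -1 + b$ ($v{\left(b \right)} = b - 1 = -1 + b$)
$H = -30$
$y{\left(d \right)} = -5 + 6 d$ ($y{\left(d \right)} = -5 + \left(d + 5 d\right) = -5 + 6 d$)
$w{\left(Q,s \right)} = 3 s$
$\frac{w{\left(v{\left(2 \right)},H \right)}}{y{\left(16 \right)}} = \frac{3 \left(-30\right)}{-5 + 6 \cdot 16} = - \frac{90}{-5 + 96} = - \frac{90}{91}$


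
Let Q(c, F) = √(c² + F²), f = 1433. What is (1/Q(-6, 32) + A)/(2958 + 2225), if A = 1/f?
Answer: 1/7427239 + √265/2746990 ≈ 6.0607e-6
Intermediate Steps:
Q(c, F) = √(F² + c²)
A = 1/1433 ≈ 0.00069784
(1/Q(-6, 32) + A)/(2958 + 2225) = (1/(√(32² + (-6)²)) + 1/1433)/(2958 + 2225) = (1/(√(1024 + 36)) + 1/1433)/5183 = (1/(√1060) + 1/1433)*(1/5183) = (1/(2*√265) + 1/1433)*(1/5183) = (√265/530 + 1/1433)*(1/5183) = (1/1433 + √265/530)*(1/5183) = 1/7427239 + √265/2746990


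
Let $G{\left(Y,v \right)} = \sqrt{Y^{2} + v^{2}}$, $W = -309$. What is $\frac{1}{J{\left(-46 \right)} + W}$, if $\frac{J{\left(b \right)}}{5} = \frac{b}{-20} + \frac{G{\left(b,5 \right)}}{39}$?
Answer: $- \frac{361998}{107651585} - \frac{156 \sqrt{2141}}{107651585} \approx -0.0034297$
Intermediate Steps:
$J{\left(b \right)} = - \frac{b}{4} + \frac{5 \sqrt{25 + b^{2}}}{39}$ ($J{\left(b \right)} = 5 \left(\frac{b}{-20} + \frac{\sqrt{b^{2} + 5^{2}}}{39}\right) = 5 \left(b \left(- \frac{1}{20}\right) + \sqrt{b^{2} + 25} \cdot \frac{1}{39}\right) = 5 \left(- \frac{b}{20} + \sqrt{25 + b^{2}} \cdot \frac{1}{39}\right) = 5 \left(- \frac{b}{20} + \frac{\sqrt{25 + b^{2}}}{39}\right) = - \frac{b}{4} + \frac{5 \sqrt{25 + b^{2}}}{39}$)
$\frac{1}{J{\left(-46 \right)} + W} = \frac{1}{\left(\left(- \frac{1}{4}\right) \left(-46\right) + \frac{5 \sqrt{25 + \left(-46\right)^{2}}}{39}\right) - 309} = \frac{1}{\left(\frac{23}{2} + \frac{5 \sqrt{25 + 2116}}{39}\right) - 309} = \frac{1}{\left(\frac{23}{2} + \frac{5 \sqrt{2141}}{39}\right) - 309} = \frac{1}{- \frac{595}{2} + \frac{5 \sqrt{2141}}{39}}$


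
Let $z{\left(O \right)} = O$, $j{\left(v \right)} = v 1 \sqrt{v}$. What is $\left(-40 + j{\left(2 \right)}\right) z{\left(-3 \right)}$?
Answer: $120 - 6 \sqrt{2} \approx 111.51$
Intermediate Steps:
$j{\left(v \right)} = v^{\frac{3}{2}}$ ($j{\left(v \right)} = v \sqrt{v} = v^{\frac{3}{2}}$)
$\left(-40 + j{\left(2 \right)}\right) z{\left(-3 \right)} = \left(-40 + 2^{\frac{3}{2}}\right) \left(-3\right) = \left(-40 + 2 \sqrt{2}\right) \left(-3\right) = 120 - 6 \sqrt{2}$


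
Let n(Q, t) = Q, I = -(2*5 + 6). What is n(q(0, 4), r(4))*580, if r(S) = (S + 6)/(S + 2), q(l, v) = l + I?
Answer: -9280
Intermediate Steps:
I = -16 (I = -(10 + 6) = -1*16 = -16)
q(l, v) = -16 + l (q(l, v) = l - 16 = -16 + l)
r(S) = (6 + S)/(2 + S)
n(q(0, 4), r(4))*580 = (-16 + 0)*580 = -16*580 = -9280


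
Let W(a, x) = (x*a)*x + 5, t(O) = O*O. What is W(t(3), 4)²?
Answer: 22201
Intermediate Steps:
t(O) = O²
W(a, x) = 5 + a*x² (W(a, x) = (a*x)*x + 5 = a*x² + 5 = 5 + a*x²)
W(t(3), 4)² = (5 + 3²*4²)² = (5 + 9*16)² = (5 + 144)² = 149² = 22201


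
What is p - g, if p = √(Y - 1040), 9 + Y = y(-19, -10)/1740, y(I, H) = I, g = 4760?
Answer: -4760 + I*√793996365/870 ≈ -4760.0 + 32.388*I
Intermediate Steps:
Y = -15679/1740 (Y = -9 - 19/1740 = -15679/1740 ≈ -9.0109)
p = I*√793996365/870 (p = √(-15679/1740 - 1040) = √(-1825279/1740) = I*√793996365/870 ≈ 32.388*I)
p - g = I*√793996365/870 - 1*4760 = I*√793996365/870 - 4760 = -4760 + I*√793996365/870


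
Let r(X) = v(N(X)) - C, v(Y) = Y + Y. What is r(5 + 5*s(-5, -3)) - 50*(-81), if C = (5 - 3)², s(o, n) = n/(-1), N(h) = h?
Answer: 4086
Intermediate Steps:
v(Y) = 2*Y
s(o, n) = -n (s(o, n) = n*(-1) = -n)
C = 4 (C = 2² = 4)
r(X) = -4 + 2*X (r(X) = 2*X - 1*4 = 2*X - 4 = -4 + 2*X)
r(5 + 5*s(-5, -3)) - 50*(-81) = (-4 + 2*(5 + 5*(-1*(-3)))) - 50*(-81) = (-4 + 2*(5 + 5*3)) + 4050 = (-4 + 2*(5 + 15)) + 4050 = (-4 + 2*20) + 4050 = (-4 + 40) + 4050 = 36 + 4050 = 4086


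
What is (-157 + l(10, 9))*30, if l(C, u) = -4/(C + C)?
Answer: -4716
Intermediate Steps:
l(C, u) = -2/C (l(C, u) = -4*1/(2*C) = -2/C)
(-157 + l(10, 9))*30 = (-157 - 2/10)*30 = (-157 - 2*⅒)*30 = (-157 - ⅕)*30 = -786/5*30 = -4716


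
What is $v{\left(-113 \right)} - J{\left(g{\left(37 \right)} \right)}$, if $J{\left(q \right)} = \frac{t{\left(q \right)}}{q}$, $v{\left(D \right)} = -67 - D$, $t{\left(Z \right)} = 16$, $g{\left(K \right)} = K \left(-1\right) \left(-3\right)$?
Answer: $\frac{5090}{111} \approx 45.856$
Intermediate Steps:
$g{\left(K \right)} = 3 K$ ($g{\left(K \right)} = - K \left(-3\right) = 3 K$)
$J{\left(q \right)} = \frac{16}{q}$
$v{\left(-113 \right)} - J{\left(g{\left(37 \right)} \right)} = \left(-67 - -113\right) - \frac{16}{3 \cdot 37} = \left(-67 + 113\right) - \frac{16}{111} = 46 - 16 \cdot \frac{1}{111} = 46 - \frac{16}{111} = \frac{5090}{111}$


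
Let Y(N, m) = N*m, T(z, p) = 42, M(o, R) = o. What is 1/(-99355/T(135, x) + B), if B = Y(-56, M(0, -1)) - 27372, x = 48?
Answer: -42/1248979 ≈ -3.3627e-5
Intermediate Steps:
B = -27372 (B = -56*0 - 27372 = 0 - 27372 = -27372)
1/(-99355/T(135, x) + B) = 1/(-99355/42 - 27372) = 1/(-1248979/42) = -42/1248979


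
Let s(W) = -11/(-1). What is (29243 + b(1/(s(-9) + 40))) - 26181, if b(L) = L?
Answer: 156163/51 ≈ 3062.0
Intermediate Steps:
s(W) = 11 (s(W) = -11*(-1) = 11)
(29243 + b(1/(s(-9) + 40))) - 26181 = (29243 + 1/(11 + 40)) - 26181 = (29243 + 1/51) - 26181 = 1491394/51 - 26181 = 156163/51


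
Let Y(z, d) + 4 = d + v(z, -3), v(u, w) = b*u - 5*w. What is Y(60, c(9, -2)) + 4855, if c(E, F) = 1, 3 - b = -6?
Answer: 5407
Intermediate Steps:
b = 9 (b = 3 - 1*(-6) = 3 + 6 = 9)
v(u, w) = -5*w + 9*u (v(u, w) = 9*u - 5*w = -5*w + 9*u)
Y(z, d) = 11 + d + 9*z (Y(z, d) = -4 + (d + (-5*(-3) + 9*z)) = -4 + (d + (15 + 9*z)) = -4 + (15 + d + 9*z) = 11 + d + 9*z)
Y(60, c(9, -2)) + 4855 = (11 + 1 + 9*60) + 4855 = (11 + 1 + 540) + 4855 = 552 + 4855 = 5407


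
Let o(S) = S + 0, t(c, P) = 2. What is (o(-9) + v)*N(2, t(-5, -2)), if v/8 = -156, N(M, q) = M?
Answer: -2514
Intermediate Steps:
o(S) = S
v = -1248 (v = 8*(-156) = -1248)
(o(-9) + v)*N(2, t(-5, -2)) = (-9 - 1248)*2 = -1257*2 = -2514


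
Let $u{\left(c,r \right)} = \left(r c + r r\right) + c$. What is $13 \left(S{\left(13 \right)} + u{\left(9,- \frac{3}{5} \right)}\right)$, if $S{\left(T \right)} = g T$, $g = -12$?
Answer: $- \frac{49413}{25} \approx -1976.5$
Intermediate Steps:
$S{\left(T \right)} = - 12 T$
$u{\left(c,r \right)} = c + r^{2} + c r$ ($u{\left(c,r \right)} = \left(c r + r^{2}\right) + c = \left(r^{2} + c r\right) + c = c + r^{2} + c r$)
$13 \left(S{\left(13 \right)} + u{\left(9,- \frac{3}{5} \right)}\right) = 13 \left(\left(-12\right) 13 + \left(9 + \left(- \frac{3}{5}\right)^{2} + 9 \left(- \frac{3}{5}\right)\right)\right) = 13 \left(-156 + \left(9 + \left(\left(-3\right) \frac{1}{5}\right)^{2} + 9 \left(\left(-3\right) \frac{1}{5}\right)\right)\right) = 13 \left(-156 + \left(9 + \left(- \frac{3}{5}\right)^{2} + 9 \left(- \frac{3}{5}\right)\right)\right) = 13 \left(-156 + \left(9 + \frac{9}{25} - \frac{27}{5}\right)\right) = 13 \left(-156 + \frac{99}{25}\right) = 13 \left(- \frac{3801}{25}\right) = - \frac{49413}{25}$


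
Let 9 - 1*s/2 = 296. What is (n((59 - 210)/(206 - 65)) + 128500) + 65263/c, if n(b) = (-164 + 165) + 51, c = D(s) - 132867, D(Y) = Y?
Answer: 1559458379/12131 ≈ 1.2855e+5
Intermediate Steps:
s = -574 (s = 18 - 2*296 = 18 - 592 = -574)
c = -133441 (c = -574 - 132867 = -133441)
n(b) = 52 (n(b) = 1 + 51 = 52)
(n((59 - 210)/(206 - 65)) + 128500) + 65263/c = (52 + 128500) + 65263/(-133441) = 128552 + 65263*(-1/133441) = 128552 - 5933/12131 = 1559458379/12131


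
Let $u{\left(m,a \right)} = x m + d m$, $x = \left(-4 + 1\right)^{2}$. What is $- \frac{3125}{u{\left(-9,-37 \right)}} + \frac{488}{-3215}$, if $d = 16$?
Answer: $\frac{397483}{28935} \approx 13.737$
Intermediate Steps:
$x = 9$ ($x = \left(-3\right)^{2} = 9$)
$u{\left(m,a \right)} = 25 m$ ($u{\left(m,a \right)} = 9 m + 16 m = 25 m$)
$- \frac{3125}{u{\left(-9,-37 \right)}} + \frac{488}{-3215} = - \frac{3125}{25 \left(-9\right)} + \frac{488}{-3215} = - \frac{3125}{-225} + 488 \left(- \frac{1}{3215}\right) = \left(-3125\right) \left(- \frac{1}{225}\right) - \frac{488}{3215} = \frac{125}{9} - \frac{488}{3215} = \frac{397483}{28935}$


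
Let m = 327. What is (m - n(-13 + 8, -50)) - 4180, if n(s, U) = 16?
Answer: -3869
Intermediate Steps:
(m - n(-13 + 8, -50)) - 4180 = (327 - 1*16) - 4180 = (327 - 16) - 4180 = 311 - 4180 = -3869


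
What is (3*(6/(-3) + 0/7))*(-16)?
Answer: 96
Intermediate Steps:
(3*(6/(-3) + 0/7))*(-16) = (3*(6*(-⅓) + 0*(⅐)))*(-16) = (3*(-2 + 0))*(-16) = (3*(-2))*(-16) = -6*(-16) = 96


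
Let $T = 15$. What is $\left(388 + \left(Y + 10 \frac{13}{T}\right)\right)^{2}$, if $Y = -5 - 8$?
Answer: $\frac{1324801}{9} \approx 1.472 \cdot 10^{5}$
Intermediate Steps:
$Y = -13$
$\left(388 + \left(Y + 10 \frac{13}{T}\right)\right)^{2} = \left(388 - \left(13 - 10 \cdot \frac{13}{15}\right)\right)^{2} = \left(388 - \left(13 - 10 \cdot 13 \cdot \frac{1}{15}\right)\right)^{2} = \left(388 + \left(-13 + 10 \cdot \frac{13}{15}\right)\right)^{2} = \left(388 + \left(-13 + \frac{26}{3}\right)\right)^{2} = \left(388 - \frac{13}{3}\right)^{2} = \left(\frac{1151}{3}\right)^{2} = \frac{1324801}{9}$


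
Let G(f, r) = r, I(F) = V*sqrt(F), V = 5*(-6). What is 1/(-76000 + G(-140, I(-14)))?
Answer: I/(10*(-7600*I + 3*sqrt(14))) ≈ -1.3158e-5 + 1.9434e-8*I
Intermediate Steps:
V = -30
I(F) = -30*sqrt(F)
1/(-76000 + G(-140, I(-14))) = 1/(-76000 - 30*I*sqrt(14))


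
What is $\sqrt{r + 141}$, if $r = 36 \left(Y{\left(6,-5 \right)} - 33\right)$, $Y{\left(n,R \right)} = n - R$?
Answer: $i \sqrt{651} \approx 25.515 i$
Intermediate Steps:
$r = -792$ ($r = 36 \left(\left(6 - -5\right) - 33\right) = 36 \left(\left(6 + 5\right) - 33\right) = 36 \left(11 - 33\right) = 36 \left(-22\right) = -792$)
$\sqrt{r + 141} = \sqrt{-792 + 141} = \sqrt{-651} = i \sqrt{651}$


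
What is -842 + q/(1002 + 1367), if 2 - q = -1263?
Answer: -86671/103 ≈ -841.47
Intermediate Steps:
q = 1265 (q = 2 - 1*(-1263) = 2 + 1263 = 1265)
-842 + q/(1002 + 1367) = -842 + 1265/(1002 + 1367) = -842 + 1265/2369 = -842 + (1/2369)*1265 = -842 + 55/103 = -86671/103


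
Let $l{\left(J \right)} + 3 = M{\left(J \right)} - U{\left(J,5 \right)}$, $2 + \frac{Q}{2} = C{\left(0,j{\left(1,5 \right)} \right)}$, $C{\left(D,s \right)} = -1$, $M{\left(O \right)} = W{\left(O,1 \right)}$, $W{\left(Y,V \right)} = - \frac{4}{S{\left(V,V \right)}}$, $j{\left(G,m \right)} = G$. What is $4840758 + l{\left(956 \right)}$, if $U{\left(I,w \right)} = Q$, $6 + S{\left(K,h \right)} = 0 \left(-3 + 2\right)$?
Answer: $\frac{14522285}{3} \approx 4.8408 \cdot 10^{6}$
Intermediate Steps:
$S{\left(K,h \right)} = -6$ ($S{\left(K,h \right)} = -6 + 0 \left(-3 + 2\right) = -6 + 0 \left(-1\right) = -6 + 0 = -6$)
$W{\left(Y,V \right)} = \frac{2}{3}$ ($W{\left(Y,V \right)} = - \frac{4}{-6} = \left(-4\right) \left(- \frac{1}{6}\right) = \frac{2}{3}$)
$M{\left(O \right)} = \frac{2}{3}$
$Q = -6$ ($Q = -4 + 2 \left(-1\right) = -4 - 2 = -6$)
$U{\left(I,w \right)} = -6$
$l{\left(J \right)} = \frac{11}{3}$ ($l{\left(J \right)} = -3 + \left(\frac{2}{3} - -6\right) = -3 + \left(\frac{2}{3} + 6\right) = -3 + \frac{20}{3} = \frac{11}{3}$)
$4840758 + l{\left(956 \right)} = 4840758 + \frac{11}{3} = \frac{14522285}{3}$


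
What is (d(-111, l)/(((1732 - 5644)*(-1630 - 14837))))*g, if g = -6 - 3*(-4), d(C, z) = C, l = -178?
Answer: -37/3578828 ≈ -1.0339e-5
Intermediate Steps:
g = 6 (g = -6 + 12 = 6)
(d(-111, l)/(((1732 - 5644)*(-1630 - 14837))))*g = -111*1/((-1630 - 14837)*(1732 - 5644))*6 = -111/((-3912*(-16467)))*6 = -111/64418904*6 = -111*1/64418904*6 = -37/21472968*6 = -37/3578828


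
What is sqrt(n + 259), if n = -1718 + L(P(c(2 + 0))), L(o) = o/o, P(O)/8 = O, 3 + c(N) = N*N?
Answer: 27*I*sqrt(2) ≈ 38.184*I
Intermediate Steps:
c(N) = -3 + N**2 (c(N) = -3 + N*N = -3 + N**2)
P(O) = 8*O
L(o) = 1
n = -1717 (n = -1718 + 1 = -1717)
sqrt(n + 259) = sqrt(-1717 + 259) = sqrt(-1458) = 27*I*sqrt(2)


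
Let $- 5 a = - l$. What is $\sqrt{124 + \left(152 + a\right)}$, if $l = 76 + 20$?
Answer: $\frac{6 \sqrt{205}}{5} \approx 17.181$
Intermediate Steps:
$l = 96$
$a = \frac{96}{5}$ ($a = - \frac{\left(-1\right) 96}{5} = \left(- \frac{1}{5}\right) \left(-96\right) = \frac{96}{5} \approx 19.2$)
$\sqrt{124 + \left(152 + a\right)} = \sqrt{124 + \left(152 + \frac{96}{5}\right)} = \sqrt{124 + \frac{856}{5}} = \sqrt{\frac{1476}{5}} = \frac{6 \sqrt{205}}{5}$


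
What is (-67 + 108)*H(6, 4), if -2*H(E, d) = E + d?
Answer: -205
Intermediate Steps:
H(E, d) = -E/2 - d/2 (H(E, d) = -(E + d)/2 = -E/2 - d/2)
(-67 + 108)*H(6, 4) = (-67 + 108)*(-½*6 - ½*4) = 41*(-3 - 2) = 41*(-5) = -205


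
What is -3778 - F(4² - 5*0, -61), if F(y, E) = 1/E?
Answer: -230457/61 ≈ -3778.0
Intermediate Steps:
-3778 - F(4² - 5*0, -61) = -3778 - 1/(-61) = -3778 - 1*(-1/61) = -3778 + 1/61 = -230457/61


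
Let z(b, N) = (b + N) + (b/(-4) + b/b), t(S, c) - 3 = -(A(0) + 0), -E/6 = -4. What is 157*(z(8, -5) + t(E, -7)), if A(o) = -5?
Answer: 1570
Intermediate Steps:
E = 24 (E = -6*(-4) = 24)
t(S, c) = 8 (t(S, c) = 3 - (-5 + 0) = 3 - 1*(-5) = 3 + 5 = 8)
z(b, N) = 1 + N + 3*b/4 (z(b, N) = (N + b) + (b*(-1/4) + 1) = (N + b) + (-b/4 + 1) = (N + b) + (1 - b/4) = 1 + N + 3*b/4)
157*(z(8, -5) + t(E, -7)) = 157*((1 - 5 + (3/4)*8) + 8) = 157*((1 - 5 + 6) + 8) = 157*(2 + 8) = 157*10 = 1570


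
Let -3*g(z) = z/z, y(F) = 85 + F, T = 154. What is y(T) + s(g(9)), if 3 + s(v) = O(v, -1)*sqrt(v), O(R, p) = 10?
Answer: 236 + 10*I*sqrt(3)/3 ≈ 236.0 + 5.7735*I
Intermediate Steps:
g(z) = -1/3 (g(z) = -z/(3*z) = -1/3*1 = -1/3)
s(v) = -3 + 10*sqrt(v)
y(T) + s(g(9)) = (85 + 154) + (-3 + 10*sqrt(-1/3)) = 239 + (-3 + 10*(I*sqrt(3)/3)) = 239 + (-3 + 10*I*sqrt(3)/3) = 236 + 10*I*sqrt(3)/3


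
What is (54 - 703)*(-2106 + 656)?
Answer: 941050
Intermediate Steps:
(54 - 703)*(-2106 + 656) = -649*(-1450) = 941050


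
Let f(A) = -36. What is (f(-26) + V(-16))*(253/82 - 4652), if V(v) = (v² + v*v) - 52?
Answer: -80816732/41 ≈ -1.9711e+6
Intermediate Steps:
V(v) = -52 + 2*v² (V(v) = (v² + v²) - 52 = 2*v² - 52 = -52 + 2*v²)
(f(-26) + V(-16))*(253/82 - 4652) = (-36 + (-52 + 2*(-16)²))*(253/82 - 4652) = (-36 + (-52 + 2*256))*(253*(1/82) - 4652) = (-36 + (-52 + 512))*(253/82 - 4652) = (-36 + 460)*(-381211/82) = 424*(-381211/82) = -80816732/41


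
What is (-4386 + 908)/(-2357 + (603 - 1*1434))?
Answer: 1739/1594 ≈ 1.0910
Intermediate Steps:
(-4386 + 908)/(-2357 + (603 - 1*1434)) = -3478/(-2357 + (603 - 1434)) = -3478/(-2357 - 831) = -3478/(-3188) = -3478*(-1/3188) = 1739/1594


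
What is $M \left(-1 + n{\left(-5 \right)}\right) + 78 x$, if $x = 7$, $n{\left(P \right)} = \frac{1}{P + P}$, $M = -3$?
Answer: $\frac{5493}{10} \approx 549.3$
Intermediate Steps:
$n{\left(P \right)} = \frac{1}{2 P}$
$M \left(-1 + n{\left(-5 \right)}\right) + 78 x = - 3 \left(-1 + \frac{1}{2 \left(-5\right)}\right) + 78 \cdot 7 = - 3 \left(-1 + \frac{1}{2} \left(- \frac{1}{5}\right)\right) + 546 = - 3 \left(-1 - \frac{1}{10}\right) + 546 = \left(-3\right) \left(- \frac{11}{10}\right) + 546 = \frac{33}{10} + 546 = \frac{5493}{10}$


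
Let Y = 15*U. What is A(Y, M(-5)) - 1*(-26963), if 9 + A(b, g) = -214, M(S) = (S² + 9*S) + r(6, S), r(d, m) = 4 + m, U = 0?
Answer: 26740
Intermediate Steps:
Y = 0 (Y = 15*0 = 0)
M(S) = 4 + S² + 10*S (M(S) = (S² + 9*S) + (4 + S) = 4 + S² + 10*S)
A(b, g) = -223 (A(b, g) = -9 - 214 = -223)
A(Y, M(-5)) - 1*(-26963) = -223 - 1*(-26963) = -223 + 26963 = 26740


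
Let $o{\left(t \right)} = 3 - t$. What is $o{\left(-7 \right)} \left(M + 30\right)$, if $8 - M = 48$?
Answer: $-100$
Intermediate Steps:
$M = -40$ ($M = 8 - 48 = -40$)
$o{\left(-7 \right)} \left(M + 30\right) = \left(3 - -7\right) \left(-40 + 30\right) = \left(3 + 7\right) \left(-10\right) = 10 \left(-10\right) = -100$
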